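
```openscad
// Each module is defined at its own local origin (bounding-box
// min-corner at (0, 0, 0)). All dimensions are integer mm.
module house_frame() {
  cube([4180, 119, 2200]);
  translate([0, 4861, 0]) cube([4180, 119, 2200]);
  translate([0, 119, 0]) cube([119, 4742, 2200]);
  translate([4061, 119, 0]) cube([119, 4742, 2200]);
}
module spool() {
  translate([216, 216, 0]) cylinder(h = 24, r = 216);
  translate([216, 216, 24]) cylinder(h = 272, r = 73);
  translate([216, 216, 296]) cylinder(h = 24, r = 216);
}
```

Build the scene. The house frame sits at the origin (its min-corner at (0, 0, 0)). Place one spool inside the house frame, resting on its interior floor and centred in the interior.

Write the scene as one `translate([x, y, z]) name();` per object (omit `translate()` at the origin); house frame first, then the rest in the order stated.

house_frame();
translate([1874, 2274, 0]) spool();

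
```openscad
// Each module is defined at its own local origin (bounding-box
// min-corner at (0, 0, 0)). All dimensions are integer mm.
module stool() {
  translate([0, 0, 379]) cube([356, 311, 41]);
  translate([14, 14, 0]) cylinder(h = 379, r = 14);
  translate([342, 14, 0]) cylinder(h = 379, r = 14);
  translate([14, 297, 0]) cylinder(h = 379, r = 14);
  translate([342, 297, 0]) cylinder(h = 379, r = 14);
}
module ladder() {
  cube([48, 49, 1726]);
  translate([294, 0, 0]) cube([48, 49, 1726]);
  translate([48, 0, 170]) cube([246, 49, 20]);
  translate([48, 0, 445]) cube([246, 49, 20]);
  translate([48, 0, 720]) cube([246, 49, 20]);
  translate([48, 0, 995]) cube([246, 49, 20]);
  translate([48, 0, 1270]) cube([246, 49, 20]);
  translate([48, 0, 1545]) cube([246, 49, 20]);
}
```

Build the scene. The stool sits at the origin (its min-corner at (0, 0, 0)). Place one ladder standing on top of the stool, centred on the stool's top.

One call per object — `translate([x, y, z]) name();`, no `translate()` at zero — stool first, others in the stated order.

stool();
translate([7, 131, 420]) ladder();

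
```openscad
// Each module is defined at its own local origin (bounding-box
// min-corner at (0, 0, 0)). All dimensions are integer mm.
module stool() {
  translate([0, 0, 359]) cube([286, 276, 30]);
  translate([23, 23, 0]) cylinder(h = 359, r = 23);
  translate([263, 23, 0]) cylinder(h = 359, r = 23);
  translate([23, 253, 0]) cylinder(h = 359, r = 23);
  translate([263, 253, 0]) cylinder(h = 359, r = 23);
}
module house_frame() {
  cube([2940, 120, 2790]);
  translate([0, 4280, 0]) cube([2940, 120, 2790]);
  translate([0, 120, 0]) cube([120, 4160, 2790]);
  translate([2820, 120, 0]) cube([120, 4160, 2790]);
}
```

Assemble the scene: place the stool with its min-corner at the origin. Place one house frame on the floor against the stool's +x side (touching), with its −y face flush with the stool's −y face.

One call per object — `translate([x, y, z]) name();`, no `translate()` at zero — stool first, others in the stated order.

stool();
translate([286, 0, 0]) house_frame();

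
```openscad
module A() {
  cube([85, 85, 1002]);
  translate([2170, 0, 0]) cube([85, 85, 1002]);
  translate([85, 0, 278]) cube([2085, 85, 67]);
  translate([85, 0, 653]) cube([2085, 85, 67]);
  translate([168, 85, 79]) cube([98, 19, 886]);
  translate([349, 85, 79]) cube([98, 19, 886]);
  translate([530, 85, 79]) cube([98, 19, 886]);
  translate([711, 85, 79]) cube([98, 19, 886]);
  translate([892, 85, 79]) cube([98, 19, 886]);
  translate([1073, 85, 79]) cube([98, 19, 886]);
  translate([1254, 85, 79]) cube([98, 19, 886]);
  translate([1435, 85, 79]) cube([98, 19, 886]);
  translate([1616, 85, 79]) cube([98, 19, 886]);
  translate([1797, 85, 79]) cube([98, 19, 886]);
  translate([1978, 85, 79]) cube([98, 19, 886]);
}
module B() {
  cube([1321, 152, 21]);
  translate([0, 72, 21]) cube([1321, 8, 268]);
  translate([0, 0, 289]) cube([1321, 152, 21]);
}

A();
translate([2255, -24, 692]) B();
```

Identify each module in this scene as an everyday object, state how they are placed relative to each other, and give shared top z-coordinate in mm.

A is a fence section. B is an I-beam. The I-beam is beside the fence section with their tops flush at z = 1002. The shared top z-coordinate is 1002 mm.

Both tops at z = 1002 mm.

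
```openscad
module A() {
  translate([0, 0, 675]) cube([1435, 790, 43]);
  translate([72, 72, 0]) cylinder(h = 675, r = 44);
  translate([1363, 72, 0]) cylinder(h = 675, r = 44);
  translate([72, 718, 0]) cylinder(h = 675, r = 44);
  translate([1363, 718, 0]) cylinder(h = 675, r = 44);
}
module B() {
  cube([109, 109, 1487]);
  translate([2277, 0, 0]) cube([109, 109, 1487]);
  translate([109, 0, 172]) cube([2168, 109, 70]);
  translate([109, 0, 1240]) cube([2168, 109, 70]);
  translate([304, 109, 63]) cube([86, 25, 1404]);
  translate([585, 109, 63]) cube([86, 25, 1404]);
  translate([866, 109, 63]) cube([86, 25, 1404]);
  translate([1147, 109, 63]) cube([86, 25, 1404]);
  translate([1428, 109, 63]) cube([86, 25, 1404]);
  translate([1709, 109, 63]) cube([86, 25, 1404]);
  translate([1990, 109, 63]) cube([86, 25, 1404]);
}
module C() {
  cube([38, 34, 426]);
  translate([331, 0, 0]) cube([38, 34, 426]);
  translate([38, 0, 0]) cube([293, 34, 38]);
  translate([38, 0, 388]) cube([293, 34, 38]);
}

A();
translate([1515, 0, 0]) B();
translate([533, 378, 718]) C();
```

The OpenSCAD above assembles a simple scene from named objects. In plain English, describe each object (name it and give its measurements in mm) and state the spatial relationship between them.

A is a table with a 1435×790 mm rectangular top, 43 mm thick, top surface at z = 718 mm, supported by four round legs of 88 mm diameter, each leg's bounding box inset 28 mm from the nearest pair of top edges, running from the floor.

B is a fence section. Two 109×109 mm posts, 1487 mm tall, stand on the floor with a clear span of 2168 mm between their inner faces. Two horizontal rails of 109×70 mm section span the gap between the posts with their undersides at z = 172 mm and z = 1240 mm, flush with the posts' −y face. 7 pickets, each 86 mm wide, 25 mm thick and 1404 mm tall, are fixed to the +y face of the rails with their bottoms at z = 63 mm, evenly spaced across the span with equal gaps (rounded down to the nearest mm) at the −x end and between each pair — any rounding remainder accumulates at the +x end.

C is a rectangular picture frame lying in the x–z plane (depth along y). The opening is 293 mm wide (x) by 350 mm tall (z), surrounded by a border 38 mm wide on all four sides. The frame is 34 mm deep and is made of two full-height vertical stiles with two horizontal rails fitted between them.

The fence section is on the floor beside the table on its +x side. The picture frame is on top of the table, centred.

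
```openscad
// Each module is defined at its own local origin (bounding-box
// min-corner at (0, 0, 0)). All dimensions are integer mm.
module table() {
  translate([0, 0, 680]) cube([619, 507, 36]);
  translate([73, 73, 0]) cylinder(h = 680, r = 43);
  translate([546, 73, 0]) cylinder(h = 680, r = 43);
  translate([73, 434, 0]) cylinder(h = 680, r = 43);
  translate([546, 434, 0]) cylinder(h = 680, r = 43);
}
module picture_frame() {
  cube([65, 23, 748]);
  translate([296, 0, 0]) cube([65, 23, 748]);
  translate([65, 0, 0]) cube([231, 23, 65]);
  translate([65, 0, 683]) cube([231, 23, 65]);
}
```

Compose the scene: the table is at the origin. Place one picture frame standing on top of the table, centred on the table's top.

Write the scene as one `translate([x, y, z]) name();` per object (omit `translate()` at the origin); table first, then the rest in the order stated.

table();
translate([129, 242, 716]) picture_frame();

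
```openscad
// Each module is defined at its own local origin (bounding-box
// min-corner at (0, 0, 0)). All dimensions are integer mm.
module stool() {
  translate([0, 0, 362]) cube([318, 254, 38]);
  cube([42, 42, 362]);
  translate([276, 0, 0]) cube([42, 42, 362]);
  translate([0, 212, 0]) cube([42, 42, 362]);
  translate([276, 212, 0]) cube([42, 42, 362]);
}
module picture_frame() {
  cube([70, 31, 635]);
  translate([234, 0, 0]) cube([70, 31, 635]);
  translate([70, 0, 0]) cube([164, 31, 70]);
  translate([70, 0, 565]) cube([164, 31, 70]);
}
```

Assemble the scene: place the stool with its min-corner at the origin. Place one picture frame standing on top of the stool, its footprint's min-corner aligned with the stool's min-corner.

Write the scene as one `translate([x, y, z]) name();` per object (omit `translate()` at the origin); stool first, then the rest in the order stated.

stool();
translate([0, 0, 400]) picture_frame();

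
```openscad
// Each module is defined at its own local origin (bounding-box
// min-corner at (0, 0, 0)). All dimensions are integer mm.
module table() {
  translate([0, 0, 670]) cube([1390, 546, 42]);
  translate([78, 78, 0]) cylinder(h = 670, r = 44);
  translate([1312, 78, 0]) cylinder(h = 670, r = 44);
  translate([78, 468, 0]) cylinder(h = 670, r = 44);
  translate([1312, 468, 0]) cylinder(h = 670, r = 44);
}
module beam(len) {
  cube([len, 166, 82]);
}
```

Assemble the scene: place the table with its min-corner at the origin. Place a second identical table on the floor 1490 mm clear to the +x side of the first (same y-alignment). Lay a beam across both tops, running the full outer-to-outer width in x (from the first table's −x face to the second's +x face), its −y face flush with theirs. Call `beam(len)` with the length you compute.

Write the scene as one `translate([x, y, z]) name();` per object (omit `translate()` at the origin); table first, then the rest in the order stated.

table();
translate([2880, 0, 0]) table();
translate([0, 0, 712]) beam(4270);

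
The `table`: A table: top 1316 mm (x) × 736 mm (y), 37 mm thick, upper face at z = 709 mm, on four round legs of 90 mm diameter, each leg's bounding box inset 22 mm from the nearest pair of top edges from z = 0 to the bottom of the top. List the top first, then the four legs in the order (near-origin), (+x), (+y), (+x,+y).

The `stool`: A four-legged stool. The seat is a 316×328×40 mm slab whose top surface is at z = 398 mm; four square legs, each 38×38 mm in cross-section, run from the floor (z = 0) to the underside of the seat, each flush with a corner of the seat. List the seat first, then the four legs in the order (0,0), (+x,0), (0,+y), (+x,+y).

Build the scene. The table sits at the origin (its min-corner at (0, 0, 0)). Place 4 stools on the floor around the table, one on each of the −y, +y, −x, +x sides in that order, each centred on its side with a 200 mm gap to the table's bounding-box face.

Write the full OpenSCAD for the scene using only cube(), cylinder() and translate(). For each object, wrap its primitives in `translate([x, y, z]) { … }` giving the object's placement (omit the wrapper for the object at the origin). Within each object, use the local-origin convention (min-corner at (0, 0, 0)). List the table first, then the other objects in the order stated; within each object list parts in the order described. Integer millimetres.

translate([0, 0, 672]) cube([1316, 736, 37]);
translate([67, 67, 0]) cylinder(h = 672, r = 45);
translate([1249, 67, 0]) cylinder(h = 672, r = 45);
translate([67, 669, 0]) cylinder(h = 672, r = 45);
translate([1249, 669, 0]) cylinder(h = 672, r = 45);
translate([500, -528, 0]) {
  translate([0, 0, 358]) cube([316, 328, 40]);
  cube([38, 38, 358]);
  translate([278, 0, 0]) cube([38, 38, 358]);
  translate([0, 290, 0]) cube([38, 38, 358]);
  translate([278, 290, 0]) cube([38, 38, 358]);
}
translate([500, 936, 0]) {
  translate([0, 0, 358]) cube([316, 328, 40]);
  cube([38, 38, 358]);
  translate([278, 0, 0]) cube([38, 38, 358]);
  translate([0, 290, 0]) cube([38, 38, 358]);
  translate([278, 290, 0]) cube([38, 38, 358]);
}
translate([-516, 204, 0]) {
  translate([0, 0, 358]) cube([316, 328, 40]);
  cube([38, 38, 358]);
  translate([278, 0, 0]) cube([38, 38, 358]);
  translate([0, 290, 0]) cube([38, 38, 358]);
  translate([278, 290, 0]) cube([38, 38, 358]);
}
translate([1516, 204, 0]) {
  translate([0, 0, 358]) cube([316, 328, 40]);
  cube([38, 38, 358]);
  translate([278, 0, 0]) cube([38, 38, 358]);
  translate([0, 290, 0]) cube([38, 38, 358]);
  translate([278, 290, 0]) cube([38, 38, 358]);
}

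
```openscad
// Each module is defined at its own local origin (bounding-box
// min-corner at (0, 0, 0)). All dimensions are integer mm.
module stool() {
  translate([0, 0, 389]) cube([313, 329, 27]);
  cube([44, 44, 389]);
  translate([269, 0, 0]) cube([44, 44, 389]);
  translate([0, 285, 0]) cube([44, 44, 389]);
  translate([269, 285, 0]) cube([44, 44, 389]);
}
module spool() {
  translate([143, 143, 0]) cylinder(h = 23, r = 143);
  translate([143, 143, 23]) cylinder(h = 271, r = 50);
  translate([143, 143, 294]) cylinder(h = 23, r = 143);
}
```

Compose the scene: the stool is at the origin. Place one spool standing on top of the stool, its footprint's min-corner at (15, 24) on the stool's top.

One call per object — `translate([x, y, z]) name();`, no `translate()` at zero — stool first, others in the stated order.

stool();
translate([15, 24, 416]) spool();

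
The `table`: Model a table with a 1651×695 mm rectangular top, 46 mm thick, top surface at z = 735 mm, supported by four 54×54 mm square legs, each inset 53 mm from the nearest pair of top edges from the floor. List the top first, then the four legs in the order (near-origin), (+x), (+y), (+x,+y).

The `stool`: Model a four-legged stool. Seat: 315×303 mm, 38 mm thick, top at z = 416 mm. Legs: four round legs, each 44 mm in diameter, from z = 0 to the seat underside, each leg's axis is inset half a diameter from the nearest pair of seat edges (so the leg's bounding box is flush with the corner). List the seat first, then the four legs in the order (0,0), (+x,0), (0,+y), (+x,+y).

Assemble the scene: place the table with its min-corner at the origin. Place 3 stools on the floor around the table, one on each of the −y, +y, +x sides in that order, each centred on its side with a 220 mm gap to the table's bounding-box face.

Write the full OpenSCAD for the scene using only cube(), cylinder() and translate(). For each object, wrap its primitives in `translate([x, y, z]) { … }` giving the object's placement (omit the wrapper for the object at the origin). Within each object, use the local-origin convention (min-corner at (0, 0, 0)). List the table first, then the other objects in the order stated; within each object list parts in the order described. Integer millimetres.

translate([0, 0, 689]) cube([1651, 695, 46]);
translate([53, 53, 0]) cube([54, 54, 689]);
translate([1544, 53, 0]) cube([54, 54, 689]);
translate([53, 588, 0]) cube([54, 54, 689]);
translate([1544, 588, 0]) cube([54, 54, 689]);
translate([668, -523, 0]) {
  translate([0, 0, 378]) cube([315, 303, 38]);
  translate([22, 22, 0]) cylinder(h = 378, r = 22);
  translate([293, 22, 0]) cylinder(h = 378, r = 22);
  translate([22, 281, 0]) cylinder(h = 378, r = 22);
  translate([293, 281, 0]) cylinder(h = 378, r = 22);
}
translate([668, 915, 0]) {
  translate([0, 0, 378]) cube([315, 303, 38]);
  translate([22, 22, 0]) cylinder(h = 378, r = 22);
  translate([293, 22, 0]) cylinder(h = 378, r = 22);
  translate([22, 281, 0]) cylinder(h = 378, r = 22);
  translate([293, 281, 0]) cylinder(h = 378, r = 22);
}
translate([1871, 196, 0]) {
  translate([0, 0, 378]) cube([315, 303, 38]);
  translate([22, 22, 0]) cylinder(h = 378, r = 22);
  translate([293, 22, 0]) cylinder(h = 378, r = 22);
  translate([22, 281, 0]) cylinder(h = 378, r = 22);
  translate([293, 281, 0]) cylinder(h = 378, r = 22);
}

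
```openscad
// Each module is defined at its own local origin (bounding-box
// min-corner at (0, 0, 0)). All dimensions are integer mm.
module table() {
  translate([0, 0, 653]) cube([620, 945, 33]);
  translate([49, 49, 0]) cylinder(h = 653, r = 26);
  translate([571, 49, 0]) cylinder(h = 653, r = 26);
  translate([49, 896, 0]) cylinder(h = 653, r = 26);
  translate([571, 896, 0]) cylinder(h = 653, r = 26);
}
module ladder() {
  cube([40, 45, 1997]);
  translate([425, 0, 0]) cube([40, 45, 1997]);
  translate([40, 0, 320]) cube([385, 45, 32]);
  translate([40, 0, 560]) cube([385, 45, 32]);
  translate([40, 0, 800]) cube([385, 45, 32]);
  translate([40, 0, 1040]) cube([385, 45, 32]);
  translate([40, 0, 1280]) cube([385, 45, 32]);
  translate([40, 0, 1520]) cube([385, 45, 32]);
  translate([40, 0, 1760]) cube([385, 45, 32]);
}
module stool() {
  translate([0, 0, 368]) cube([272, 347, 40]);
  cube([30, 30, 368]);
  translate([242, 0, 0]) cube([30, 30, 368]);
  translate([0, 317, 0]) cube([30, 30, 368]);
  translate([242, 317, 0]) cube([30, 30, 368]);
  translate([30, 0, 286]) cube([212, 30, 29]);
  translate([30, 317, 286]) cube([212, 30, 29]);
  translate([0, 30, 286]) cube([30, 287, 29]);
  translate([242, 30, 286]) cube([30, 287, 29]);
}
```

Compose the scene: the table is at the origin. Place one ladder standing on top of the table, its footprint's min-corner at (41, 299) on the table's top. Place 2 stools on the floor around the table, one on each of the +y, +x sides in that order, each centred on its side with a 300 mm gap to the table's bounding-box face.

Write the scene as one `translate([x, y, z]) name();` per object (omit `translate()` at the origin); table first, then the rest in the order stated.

table();
translate([41, 299, 686]) ladder();
translate([174, 1245, 0]) stool();
translate([920, 299, 0]) stool();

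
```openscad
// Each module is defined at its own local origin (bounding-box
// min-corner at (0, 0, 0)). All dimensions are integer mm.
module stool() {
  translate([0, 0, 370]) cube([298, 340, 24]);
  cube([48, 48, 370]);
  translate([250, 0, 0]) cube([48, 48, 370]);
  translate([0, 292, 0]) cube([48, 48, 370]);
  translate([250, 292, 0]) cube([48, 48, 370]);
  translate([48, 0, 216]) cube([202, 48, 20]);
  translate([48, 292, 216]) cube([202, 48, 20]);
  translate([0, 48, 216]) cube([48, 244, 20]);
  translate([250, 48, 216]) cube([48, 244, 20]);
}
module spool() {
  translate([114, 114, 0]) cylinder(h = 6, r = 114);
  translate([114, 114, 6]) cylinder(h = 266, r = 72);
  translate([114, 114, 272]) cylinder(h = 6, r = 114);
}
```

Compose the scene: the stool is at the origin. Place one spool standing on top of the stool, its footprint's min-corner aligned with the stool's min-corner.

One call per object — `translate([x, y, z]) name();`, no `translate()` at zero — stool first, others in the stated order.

stool();
translate([0, 0, 394]) spool();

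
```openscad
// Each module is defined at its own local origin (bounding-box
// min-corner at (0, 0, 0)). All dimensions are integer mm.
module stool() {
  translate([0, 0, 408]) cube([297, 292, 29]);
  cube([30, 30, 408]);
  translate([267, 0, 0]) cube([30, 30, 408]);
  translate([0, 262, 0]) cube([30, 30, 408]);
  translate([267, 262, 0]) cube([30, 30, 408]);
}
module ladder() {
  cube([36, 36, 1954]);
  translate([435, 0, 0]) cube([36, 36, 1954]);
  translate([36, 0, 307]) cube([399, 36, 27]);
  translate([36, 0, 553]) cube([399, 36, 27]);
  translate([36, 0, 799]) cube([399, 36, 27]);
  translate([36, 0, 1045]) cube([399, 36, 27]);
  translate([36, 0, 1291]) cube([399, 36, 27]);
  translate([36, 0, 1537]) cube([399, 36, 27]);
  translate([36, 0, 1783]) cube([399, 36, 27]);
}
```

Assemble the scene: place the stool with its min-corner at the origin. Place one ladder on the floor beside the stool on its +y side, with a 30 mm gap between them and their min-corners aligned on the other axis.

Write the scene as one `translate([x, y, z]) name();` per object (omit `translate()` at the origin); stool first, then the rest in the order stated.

stool();
translate([0, 322, 0]) ladder();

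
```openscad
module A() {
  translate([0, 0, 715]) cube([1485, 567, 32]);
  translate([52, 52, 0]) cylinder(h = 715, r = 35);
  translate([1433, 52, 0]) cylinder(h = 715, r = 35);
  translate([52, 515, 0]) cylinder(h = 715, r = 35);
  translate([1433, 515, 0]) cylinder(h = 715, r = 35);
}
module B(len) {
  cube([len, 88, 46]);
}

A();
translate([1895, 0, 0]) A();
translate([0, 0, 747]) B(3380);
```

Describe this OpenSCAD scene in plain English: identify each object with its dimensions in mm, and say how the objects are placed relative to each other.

A is a table with a 1485×567 mm rectangular top, 32 mm thick, top surface at z = 747 mm, supported by four round legs of 70 mm diameter, each leg's bounding box inset 17 mm from the nearest pair of top edges, running from the floor.

B is a rectangular beam 3380 mm long (x), 88 mm deep (y), 46 mm thick (z).

The beam spans the tops of two tables placed 410 mm apart, resting at z = 747 mm.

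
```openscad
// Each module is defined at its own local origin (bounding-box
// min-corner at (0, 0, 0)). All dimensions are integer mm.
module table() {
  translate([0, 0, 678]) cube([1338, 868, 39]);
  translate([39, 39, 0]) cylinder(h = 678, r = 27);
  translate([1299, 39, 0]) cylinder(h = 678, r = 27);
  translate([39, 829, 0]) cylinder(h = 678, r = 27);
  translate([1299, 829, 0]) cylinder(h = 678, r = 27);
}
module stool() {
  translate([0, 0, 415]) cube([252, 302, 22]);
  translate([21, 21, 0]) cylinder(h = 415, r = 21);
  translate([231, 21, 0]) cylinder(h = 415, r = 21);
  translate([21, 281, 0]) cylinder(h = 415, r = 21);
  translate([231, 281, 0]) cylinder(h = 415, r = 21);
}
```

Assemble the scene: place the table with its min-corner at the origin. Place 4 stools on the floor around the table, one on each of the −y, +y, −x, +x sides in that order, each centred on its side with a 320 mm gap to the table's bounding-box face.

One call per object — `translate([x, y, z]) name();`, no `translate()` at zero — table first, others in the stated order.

table();
translate([543, -622, 0]) stool();
translate([543, 1188, 0]) stool();
translate([-572, 283, 0]) stool();
translate([1658, 283, 0]) stool();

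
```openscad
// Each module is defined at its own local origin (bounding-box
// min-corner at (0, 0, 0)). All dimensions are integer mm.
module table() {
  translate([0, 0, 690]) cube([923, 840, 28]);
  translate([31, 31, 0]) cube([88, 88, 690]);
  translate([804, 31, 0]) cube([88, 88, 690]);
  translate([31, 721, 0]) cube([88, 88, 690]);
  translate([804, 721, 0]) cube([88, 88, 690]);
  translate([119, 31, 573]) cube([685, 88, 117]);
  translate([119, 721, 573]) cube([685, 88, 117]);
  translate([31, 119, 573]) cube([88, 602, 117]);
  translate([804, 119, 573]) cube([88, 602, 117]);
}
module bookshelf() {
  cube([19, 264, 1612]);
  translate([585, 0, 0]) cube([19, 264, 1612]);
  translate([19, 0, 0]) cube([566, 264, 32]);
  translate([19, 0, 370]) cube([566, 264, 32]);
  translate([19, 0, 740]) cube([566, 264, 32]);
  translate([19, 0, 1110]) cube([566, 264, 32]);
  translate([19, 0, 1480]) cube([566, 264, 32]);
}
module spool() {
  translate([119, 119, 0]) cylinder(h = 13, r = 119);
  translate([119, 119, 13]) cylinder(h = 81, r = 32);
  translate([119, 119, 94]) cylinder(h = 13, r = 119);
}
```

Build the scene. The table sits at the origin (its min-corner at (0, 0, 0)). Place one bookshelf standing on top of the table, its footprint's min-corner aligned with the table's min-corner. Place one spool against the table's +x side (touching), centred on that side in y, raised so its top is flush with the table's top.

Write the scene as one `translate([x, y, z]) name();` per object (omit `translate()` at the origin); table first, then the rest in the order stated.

table();
translate([0, 0, 718]) bookshelf();
translate([923, 301, 611]) spool();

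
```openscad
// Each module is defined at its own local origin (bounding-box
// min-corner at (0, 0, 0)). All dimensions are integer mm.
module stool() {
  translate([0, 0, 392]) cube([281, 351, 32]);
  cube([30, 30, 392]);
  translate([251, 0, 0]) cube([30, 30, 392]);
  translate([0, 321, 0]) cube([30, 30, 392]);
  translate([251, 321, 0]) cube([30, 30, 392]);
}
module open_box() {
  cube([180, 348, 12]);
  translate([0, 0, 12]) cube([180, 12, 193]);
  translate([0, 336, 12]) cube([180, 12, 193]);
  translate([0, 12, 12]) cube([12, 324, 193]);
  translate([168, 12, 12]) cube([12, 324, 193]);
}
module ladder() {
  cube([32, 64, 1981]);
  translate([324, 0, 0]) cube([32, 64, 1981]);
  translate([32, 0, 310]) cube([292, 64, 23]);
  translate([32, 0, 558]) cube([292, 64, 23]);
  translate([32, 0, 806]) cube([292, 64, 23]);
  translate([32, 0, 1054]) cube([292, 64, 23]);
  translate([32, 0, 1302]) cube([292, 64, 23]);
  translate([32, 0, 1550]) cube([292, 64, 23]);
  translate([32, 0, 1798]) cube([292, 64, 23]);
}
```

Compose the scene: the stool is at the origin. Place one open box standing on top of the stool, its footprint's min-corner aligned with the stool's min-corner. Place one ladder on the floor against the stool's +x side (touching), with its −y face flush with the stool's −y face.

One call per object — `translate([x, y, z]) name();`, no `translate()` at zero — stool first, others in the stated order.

stool();
translate([0, 0, 424]) open_box();
translate([281, 0, 0]) ladder();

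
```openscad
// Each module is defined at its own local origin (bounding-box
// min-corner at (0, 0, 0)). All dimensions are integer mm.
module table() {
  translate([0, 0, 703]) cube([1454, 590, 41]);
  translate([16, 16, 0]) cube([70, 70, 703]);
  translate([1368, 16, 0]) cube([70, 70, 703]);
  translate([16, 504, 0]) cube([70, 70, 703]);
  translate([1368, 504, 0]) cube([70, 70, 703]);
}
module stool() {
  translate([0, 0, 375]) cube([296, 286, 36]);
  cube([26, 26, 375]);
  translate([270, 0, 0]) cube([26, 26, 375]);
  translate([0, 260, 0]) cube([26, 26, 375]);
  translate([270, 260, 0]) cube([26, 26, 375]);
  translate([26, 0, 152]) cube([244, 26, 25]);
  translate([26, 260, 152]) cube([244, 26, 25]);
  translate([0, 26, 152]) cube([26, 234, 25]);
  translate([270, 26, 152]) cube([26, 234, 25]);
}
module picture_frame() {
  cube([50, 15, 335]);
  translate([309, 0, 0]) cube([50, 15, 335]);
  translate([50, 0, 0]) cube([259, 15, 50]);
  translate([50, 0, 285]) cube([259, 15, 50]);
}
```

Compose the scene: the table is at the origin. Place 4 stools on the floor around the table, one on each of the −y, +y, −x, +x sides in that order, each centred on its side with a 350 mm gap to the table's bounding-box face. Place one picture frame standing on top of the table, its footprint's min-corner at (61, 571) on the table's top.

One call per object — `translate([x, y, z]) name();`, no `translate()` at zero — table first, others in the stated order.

table();
translate([579, -636, 0]) stool();
translate([579, 940, 0]) stool();
translate([-646, 152, 0]) stool();
translate([1804, 152, 0]) stool();
translate([61, 571, 744]) picture_frame();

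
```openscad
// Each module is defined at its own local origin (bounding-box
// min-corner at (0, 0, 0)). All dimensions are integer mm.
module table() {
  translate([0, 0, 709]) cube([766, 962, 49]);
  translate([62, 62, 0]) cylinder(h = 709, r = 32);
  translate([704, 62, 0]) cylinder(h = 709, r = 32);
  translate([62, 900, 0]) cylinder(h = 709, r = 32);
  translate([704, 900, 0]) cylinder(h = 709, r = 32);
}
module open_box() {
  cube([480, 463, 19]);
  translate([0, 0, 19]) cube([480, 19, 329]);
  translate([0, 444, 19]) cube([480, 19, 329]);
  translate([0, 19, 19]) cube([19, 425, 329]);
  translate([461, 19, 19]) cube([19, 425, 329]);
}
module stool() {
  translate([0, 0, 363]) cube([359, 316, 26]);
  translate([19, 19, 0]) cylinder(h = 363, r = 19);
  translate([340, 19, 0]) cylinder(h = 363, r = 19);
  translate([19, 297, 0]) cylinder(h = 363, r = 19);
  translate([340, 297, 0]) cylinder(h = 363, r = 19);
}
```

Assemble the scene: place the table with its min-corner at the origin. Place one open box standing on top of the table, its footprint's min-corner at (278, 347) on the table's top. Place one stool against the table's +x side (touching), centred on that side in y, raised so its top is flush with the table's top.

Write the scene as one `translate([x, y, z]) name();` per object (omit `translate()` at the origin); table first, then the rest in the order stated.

table();
translate([278, 347, 758]) open_box();
translate([766, 323, 369]) stool();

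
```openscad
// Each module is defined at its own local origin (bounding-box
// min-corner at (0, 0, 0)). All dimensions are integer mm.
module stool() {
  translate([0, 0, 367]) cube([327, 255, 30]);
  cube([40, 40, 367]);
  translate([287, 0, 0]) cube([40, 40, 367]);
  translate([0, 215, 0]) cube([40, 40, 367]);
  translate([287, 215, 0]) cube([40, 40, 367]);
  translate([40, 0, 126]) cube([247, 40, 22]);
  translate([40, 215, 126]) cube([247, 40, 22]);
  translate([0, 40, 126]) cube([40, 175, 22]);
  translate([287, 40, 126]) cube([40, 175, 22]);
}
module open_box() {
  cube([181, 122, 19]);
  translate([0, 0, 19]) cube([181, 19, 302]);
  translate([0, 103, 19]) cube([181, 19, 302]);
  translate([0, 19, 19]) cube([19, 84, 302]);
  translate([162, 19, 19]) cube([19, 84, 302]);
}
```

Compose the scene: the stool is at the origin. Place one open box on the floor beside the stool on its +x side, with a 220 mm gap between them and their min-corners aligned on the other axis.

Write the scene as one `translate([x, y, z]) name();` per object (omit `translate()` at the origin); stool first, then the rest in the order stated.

stool();
translate([547, 0, 0]) open_box();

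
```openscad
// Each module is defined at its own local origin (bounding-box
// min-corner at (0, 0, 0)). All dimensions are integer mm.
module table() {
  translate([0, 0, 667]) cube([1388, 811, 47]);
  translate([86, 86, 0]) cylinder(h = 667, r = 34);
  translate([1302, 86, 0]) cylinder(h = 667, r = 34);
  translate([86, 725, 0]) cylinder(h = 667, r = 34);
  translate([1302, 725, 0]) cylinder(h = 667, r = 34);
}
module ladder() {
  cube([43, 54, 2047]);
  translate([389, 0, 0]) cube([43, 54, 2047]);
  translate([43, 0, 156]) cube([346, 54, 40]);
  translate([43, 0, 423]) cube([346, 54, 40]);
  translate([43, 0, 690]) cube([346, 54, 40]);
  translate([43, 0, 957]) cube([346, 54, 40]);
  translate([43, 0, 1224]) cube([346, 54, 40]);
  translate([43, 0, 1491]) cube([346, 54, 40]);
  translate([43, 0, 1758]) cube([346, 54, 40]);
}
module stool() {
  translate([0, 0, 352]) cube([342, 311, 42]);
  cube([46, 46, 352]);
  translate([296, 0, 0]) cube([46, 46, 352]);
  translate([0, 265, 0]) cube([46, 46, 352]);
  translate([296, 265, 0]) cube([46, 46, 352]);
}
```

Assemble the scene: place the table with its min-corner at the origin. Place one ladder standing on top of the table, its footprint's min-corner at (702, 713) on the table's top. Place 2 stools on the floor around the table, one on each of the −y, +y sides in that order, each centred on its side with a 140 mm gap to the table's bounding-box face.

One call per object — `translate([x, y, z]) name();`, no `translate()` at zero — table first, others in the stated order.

table();
translate([702, 713, 714]) ladder();
translate([523, -451, 0]) stool();
translate([523, 951, 0]) stool();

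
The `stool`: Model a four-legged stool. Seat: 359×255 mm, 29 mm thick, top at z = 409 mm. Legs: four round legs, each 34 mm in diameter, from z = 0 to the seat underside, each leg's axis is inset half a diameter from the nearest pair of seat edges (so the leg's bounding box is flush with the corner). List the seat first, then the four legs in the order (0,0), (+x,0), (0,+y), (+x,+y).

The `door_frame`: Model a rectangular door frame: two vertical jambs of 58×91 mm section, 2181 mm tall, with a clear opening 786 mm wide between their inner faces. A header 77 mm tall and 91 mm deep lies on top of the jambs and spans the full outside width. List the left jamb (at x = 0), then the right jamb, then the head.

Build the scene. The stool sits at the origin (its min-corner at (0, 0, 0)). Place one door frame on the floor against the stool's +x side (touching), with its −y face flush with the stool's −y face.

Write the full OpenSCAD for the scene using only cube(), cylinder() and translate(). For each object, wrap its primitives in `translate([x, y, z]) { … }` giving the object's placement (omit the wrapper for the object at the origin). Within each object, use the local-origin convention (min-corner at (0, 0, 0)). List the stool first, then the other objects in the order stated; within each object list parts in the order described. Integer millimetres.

translate([0, 0, 380]) cube([359, 255, 29]);
translate([17, 17, 0]) cylinder(h = 380, r = 17);
translate([342, 17, 0]) cylinder(h = 380, r = 17);
translate([17, 238, 0]) cylinder(h = 380, r = 17);
translate([342, 238, 0]) cylinder(h = 380, r = 17);
translate([359, 0, 0]) {
  cube([58, 91, 2181]);
  translate([844, 0, 0]) cube([58, 91, 2181]);
  translate([0, 0, 2181]) cube([902, 91, 77]);
}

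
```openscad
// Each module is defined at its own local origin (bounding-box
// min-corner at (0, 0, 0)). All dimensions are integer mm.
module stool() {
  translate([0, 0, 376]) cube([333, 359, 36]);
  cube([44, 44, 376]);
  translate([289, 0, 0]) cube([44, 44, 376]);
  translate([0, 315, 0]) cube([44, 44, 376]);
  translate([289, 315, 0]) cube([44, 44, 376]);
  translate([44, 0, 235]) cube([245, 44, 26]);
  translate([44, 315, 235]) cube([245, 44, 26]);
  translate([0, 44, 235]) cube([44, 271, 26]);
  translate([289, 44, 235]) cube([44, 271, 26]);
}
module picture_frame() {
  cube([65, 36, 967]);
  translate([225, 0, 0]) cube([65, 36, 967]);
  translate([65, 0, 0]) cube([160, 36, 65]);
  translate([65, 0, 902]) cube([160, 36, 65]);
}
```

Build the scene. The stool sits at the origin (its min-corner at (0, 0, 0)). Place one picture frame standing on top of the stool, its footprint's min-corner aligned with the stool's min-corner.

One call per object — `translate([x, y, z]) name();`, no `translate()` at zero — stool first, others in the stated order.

stool();
translate([0, 0, 412]) picture_frame();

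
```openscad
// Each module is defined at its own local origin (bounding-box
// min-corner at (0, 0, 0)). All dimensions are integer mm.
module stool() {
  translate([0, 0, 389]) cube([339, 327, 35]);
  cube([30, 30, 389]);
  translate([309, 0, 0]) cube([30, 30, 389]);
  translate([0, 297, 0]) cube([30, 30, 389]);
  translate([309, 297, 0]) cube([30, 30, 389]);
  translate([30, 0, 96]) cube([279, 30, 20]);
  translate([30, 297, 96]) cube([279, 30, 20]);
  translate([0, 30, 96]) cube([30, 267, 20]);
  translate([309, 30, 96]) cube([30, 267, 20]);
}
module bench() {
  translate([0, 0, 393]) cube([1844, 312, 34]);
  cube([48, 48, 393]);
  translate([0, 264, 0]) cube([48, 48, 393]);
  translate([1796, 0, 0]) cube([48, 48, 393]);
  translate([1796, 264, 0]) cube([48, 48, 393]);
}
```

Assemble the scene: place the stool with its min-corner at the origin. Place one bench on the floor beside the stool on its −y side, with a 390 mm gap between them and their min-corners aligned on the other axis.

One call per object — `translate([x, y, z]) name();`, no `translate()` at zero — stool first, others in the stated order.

stool();
translate([0, -702, 0]) bench();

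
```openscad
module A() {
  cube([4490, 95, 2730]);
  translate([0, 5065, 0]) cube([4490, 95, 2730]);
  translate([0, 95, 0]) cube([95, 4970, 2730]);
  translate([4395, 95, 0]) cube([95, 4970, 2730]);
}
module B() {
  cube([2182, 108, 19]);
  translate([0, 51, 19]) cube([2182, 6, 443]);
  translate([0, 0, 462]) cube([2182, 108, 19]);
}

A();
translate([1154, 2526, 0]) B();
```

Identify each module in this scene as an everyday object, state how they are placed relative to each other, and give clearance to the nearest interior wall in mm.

Clearances: x = 1059, y = 2431; minimum 1059 mm.

A is a house frame. B is an I-beam. The I-beam sits inside the house frame, centred. The clearance to the nearest interior wall is 1059 mm.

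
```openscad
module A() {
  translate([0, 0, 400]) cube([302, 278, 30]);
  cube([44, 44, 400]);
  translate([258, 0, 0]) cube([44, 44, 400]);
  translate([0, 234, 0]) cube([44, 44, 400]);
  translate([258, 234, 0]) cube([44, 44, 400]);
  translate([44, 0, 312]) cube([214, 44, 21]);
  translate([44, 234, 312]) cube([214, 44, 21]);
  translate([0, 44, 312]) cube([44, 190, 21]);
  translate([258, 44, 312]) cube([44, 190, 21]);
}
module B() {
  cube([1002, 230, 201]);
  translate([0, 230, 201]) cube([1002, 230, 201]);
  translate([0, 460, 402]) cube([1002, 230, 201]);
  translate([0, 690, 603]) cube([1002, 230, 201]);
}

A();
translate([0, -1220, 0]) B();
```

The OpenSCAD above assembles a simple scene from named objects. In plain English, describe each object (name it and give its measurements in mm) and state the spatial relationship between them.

A is a simple wooden stool: a rectangular seat 302 mm (x) by 278 mm (y), 30 mm thick, top face at z = 430 mm, on four square legs, each 44×44 mm in cross-section. The legs rest on z = 0, each flush with a corner of the seat. Four stretchers, 44 mm wide and 21 mm tall, connect adjacent legs with their undersides at z = 312 mm, each running between the inner faces of the legs it joins and aligned with the legs' outer faces on the other axis.

B is a run of 4 identical solid stair steps. Each tread is 1002×230 mm and each step block is 201 mm high. Step 1 rests on the floor; step k is offset from step 1 by (k−1)×230 mm in y and (k−1)×201 mm in z.

The staircase is on the floor beside the stool on its −y side.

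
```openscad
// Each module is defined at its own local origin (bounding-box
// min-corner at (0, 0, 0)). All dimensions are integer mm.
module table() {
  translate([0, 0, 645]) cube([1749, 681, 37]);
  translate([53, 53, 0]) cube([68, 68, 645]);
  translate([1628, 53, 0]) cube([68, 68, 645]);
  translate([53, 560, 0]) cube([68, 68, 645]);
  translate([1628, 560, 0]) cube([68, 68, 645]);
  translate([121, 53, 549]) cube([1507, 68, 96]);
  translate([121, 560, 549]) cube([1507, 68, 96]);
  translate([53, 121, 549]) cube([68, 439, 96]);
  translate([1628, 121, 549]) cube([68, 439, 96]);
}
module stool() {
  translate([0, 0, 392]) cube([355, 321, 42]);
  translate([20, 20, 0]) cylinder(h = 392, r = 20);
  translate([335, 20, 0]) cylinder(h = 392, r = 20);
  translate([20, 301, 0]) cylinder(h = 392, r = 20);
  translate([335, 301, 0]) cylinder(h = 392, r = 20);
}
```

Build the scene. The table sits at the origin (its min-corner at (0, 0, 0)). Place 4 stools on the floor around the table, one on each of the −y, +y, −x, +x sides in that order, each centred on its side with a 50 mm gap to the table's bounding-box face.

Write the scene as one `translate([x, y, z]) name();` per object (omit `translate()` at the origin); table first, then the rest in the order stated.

table();
translate([697, -371, 0]) stool();
translate([697, 731, 0]) stool();
translate([-405, 180, 0]) stool();
translate([1799, 180, 0]) stool();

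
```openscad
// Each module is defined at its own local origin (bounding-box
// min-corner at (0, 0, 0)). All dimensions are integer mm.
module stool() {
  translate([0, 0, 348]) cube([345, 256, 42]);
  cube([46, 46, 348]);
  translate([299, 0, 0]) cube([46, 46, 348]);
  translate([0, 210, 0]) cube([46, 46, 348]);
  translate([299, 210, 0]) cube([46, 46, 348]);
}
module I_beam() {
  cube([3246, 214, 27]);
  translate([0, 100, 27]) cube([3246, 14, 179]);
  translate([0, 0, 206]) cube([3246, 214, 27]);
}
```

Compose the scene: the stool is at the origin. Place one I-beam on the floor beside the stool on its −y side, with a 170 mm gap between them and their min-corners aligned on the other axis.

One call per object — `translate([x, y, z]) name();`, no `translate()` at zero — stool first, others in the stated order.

stool();
translate([0, -384, 0]) I_beam();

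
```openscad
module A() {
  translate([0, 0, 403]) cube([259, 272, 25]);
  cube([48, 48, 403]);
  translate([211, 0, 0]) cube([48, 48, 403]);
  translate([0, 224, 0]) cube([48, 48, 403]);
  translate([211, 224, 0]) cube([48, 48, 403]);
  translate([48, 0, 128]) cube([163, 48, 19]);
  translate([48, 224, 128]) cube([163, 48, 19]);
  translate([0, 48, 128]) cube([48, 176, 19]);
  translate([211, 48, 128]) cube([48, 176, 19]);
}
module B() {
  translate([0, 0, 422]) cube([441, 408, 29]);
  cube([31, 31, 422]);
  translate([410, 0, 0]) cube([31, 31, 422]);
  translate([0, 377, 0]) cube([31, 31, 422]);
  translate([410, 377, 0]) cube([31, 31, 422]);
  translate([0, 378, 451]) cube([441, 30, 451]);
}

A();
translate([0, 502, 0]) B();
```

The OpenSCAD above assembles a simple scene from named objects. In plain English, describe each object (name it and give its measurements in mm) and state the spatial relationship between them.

A is a four-legged stool. The seat is 259×272 mm, 25 mm thick, top at z = 428 mm. It stands on four square legs, each 48×48 mm in cross-section, from z = 0 to the seat underside, each flush with a corner of the seat. Four stretchers, 48 mm wide and 19 mm tall, connect adjacent legs with their undersides at z = 128 mm, each running between the inner faces of the legs it joins and aligned with the legs' outer faces on the other axis.

B is a chair. The seat is a 441×408×29 mm slab with its top at z = 451 mm, on four 31×31 mm corner legs (flush with the seat edges, standing on z = 0). A flat backrest 30 mm thick, 451 mm tall, spans the full seat width and rises from the seat top along its +y edge, rear face flush with the rear of the seat.

The chair is on the floor beside the stool on its +y side.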